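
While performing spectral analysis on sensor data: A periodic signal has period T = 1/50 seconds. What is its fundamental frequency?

The fundamental frequency is the reciprocal of the period.
f = 1/T = 1/(1/50) = 50 Hz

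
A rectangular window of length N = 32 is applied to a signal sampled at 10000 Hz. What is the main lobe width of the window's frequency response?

For a rectangular window of length N,
the main lobe width in frequency is 2*f_s/N.
= 2*10000/32 = 625 Hz
This determines the minimum frequency separation for resolving two sinusoids.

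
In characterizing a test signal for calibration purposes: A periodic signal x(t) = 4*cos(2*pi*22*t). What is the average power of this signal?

Average power of A*cos(wt) is A^2/2.
P = 4^2 / 2 = 16/2 = 8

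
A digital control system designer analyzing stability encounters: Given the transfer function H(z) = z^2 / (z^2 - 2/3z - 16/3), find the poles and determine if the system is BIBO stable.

Poles are roots of the denominator: z^2 - 2/3z - 16/3 = 0.
Quadratic formula: z = [-(-2/3) +/- sqrt((-2/3)^2 - 4*(-16/3))] / 2
Discriminant = 4/9 + 64/3 = 196/9; sqrt = 14/3.
z = (2/3 +/- 14/3) / 2 => z = 8/3 or z = -2.
|p1| = 8/3, |p2| = 2.
For BIBO stability, all poles must lie inside the unit circle (|p| < 1).
System is UNSTABLE since at least one |p| >= 1.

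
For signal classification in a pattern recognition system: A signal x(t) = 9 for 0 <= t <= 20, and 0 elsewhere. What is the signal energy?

Energy = integral of |x(t)|^2 dt over the signal duration
= 9^2 * 20 = 81 * 20 = 1620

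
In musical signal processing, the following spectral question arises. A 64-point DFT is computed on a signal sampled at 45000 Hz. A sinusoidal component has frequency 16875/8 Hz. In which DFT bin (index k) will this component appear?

DFT frequency resolution = f_s/N = 45000/64 = 5625/8 Hz
Bin index k = f_signal / resolution = 16875/8 / 5625/8 = 3
The signal frequency 16875/8 Hz falls in DFT bin k = 3.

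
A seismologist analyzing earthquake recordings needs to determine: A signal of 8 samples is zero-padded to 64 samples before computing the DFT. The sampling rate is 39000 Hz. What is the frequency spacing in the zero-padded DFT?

Original DFT: N = 8, resolution = f_s/N = 39000/8 = 4875 Hz
Zero-padded DFT: N = 64, resolution = f_s/N = 39000/64 = 4875/8 Hz
Zero-padding interpolates the spectrum (finer frequency grid)
but does NOT improve the true spectral resolution (ability to resolve close frequencies).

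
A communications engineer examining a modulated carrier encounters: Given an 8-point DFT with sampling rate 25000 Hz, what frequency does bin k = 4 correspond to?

The frequency of DFT bin k is: f_k = k * f_s / N
f_4 = 4 * 25000 / 8 = 12500 Hz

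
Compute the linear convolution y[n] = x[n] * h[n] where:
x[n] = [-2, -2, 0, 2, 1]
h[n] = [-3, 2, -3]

y[n] = sum_k x[k]*h[n-k]. Output length = len(x) + len(h) - 1 = 5 + 3 - 1 = 7.
y[0] = -2*-3 = 6
y[1] = -2*-3 + -2*2 = 2
y[2] = 0*-3 + -2*2 + -2*-3 = 2
y[3] = 2*-3 + 0*2 + -2*-3 = 0
y[4] = 1*-3 + 2*2 + 0*-3 = 1
y[5] = 1*2 + 2*-3 = -4
y[6] = 1*-3 = -3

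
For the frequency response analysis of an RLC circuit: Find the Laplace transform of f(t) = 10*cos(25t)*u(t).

Standard pair: cos(wt)*u(t) <-> s/(s^2+w^2)
With w = 25: L{10*cos(25t)*u(t)} = 10s/(s^2+625)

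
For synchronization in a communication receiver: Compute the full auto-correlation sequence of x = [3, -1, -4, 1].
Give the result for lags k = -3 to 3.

r_xx[k] = sum_m x[m]*x[m+k], indexed from 0, for k = -3 to 3:
  r_xx[-3] = x[3]*x[0] = 3
  r_xx[-2] = x[2]*x[0] + x[3]*x[1] = -13
  r_xx[-1] = x[1]*x[0] + x[2]*x[1] + x[3]*x[2] = -3
  r_xx[0] = x[0]*x[0] + x[1]*x[1] + x[2]*x[2] + x[3]*x[3] = 27
  r_xx[1] = x[0]*x[1] + x[1]*x[2] + x[2]*x[3] = -3
  r_xx[2] = x[0]*x[2] + x[1]*x[3] = -13
  r_xx[3] = x[0]*x[3] = 3
r_xx = [3, -13, -3, 27, -3, -13, 3]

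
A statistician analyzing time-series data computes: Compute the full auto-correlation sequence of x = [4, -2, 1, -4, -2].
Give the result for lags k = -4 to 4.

r_xx[k] = sum_m x[m]*x[m+k], indexed from 0, for k = -4 to 4:
  r_xx[-4] = x[4]*x[0] = -8
  r_xx[-3] = x[3]*x[0] + x[4]*x[1] = -12
  r_xx[-2] = x[2]*x[0] + x[3]*x[1] + x[4]*x[2] = 10
  r_xx[-1] = x[1]*x[0] + x[2]*x[1] + x[3]*x[2] + x[4]*x[3] = -6
  r_xx[0] = x[0]*x[0] + x[1]*x[1] + x[2]*x[2] + x[3]*x[3] + x[4]*x[4] = 41
  r_xx[1] = x[0]*x[1] + x[1]*x[2] + x[2]*x[3] + x[3]*x[4] = -6
  r_xx[2] = x[0]*x[2] + x[1]*x[3] + x[2]*x[4] = 10
  r_xx[3] = x[0]*x[3] + x[1]*x[4] = -12
  r_xx[4] = x[0]*x[4] = -8
r_xx = [-8, -12, 10, -6, 41, -6, 10, -12, -8]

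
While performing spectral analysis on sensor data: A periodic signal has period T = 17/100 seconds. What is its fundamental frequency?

The fundamental frequency is the reciprocal of the period.
f = 1/T = 1/(17/100) = 100/17 Hz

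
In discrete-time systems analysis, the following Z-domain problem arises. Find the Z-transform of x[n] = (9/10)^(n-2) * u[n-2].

Time-shifting property: if X(z) = Z{x[n]}, then Z{x[n-d]} = z^(-d) * X(z)
X(z) = z/(z - 9/10) for x[n] = (9/10)^n * u[n]
Z{x[n-2]} = z^(-2) * z/(z - 9/10) = z^(-1)/(z - 9/10)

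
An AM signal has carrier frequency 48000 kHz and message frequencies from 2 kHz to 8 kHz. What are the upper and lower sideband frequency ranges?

Upper sideband (USB) = fc + [fm_low, fm_high] = 48000 + [2, 8] = [48002, 48008] kHz
Lower sideband (LSB) = fc - [fm_high, fm_low] = 48000 - [8, 2] = [47992, 47998] kHz
Total occupied spectrum: 47992 kHz to 48008 kHz (plus carrier at 48000 kHz)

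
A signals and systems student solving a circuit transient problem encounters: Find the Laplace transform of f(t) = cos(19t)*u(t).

Standard pair: cos(wt)*u(t) <-> s/(s^2+w^2)
With w = 19: L{cos(19t)*u(t)} = s/(s^2+361)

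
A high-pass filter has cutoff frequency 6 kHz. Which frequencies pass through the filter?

A high-pass filter passes all frequencies above the cutoff frequency 6 kHz and attenuates lower frequencies.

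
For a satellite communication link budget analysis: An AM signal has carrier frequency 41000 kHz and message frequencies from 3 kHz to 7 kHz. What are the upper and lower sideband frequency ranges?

Upper sideband (USB) = fc + [fm_low, fm_high] = 41000 + [3, 7] = [41003, 41007] kHz
Lower sideband (LSB) = fc - [fm_high, fm_low] = 41000 - [7, 3] = [40993, 40997] kHz
Total occupied spectrum: 40993 kHz to 41007 kHz (plus carrier at 41000 kHz)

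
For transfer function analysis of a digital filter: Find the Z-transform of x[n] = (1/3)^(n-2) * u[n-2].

Time-shifting property: if X(z) = Z{x[n]}, then Z{x[n-d]} = z^(-d) * X(z)
X(z) = z/(z - 1/3) for x[n] = (1/3)^n * u[n]
Z{x[n-2]} = z^(-2) * z/(z - 1/3) = z^(-1)/(z - 1/3)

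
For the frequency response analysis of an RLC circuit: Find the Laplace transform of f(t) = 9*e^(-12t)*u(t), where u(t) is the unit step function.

Standard Laplace transform pair:
e^(-at)*u(t) <-> 1/(s+a)
With a = 12: L{9*e^(-12t)*u(t)} = 9/(s+12), ROC: Re(s) > -12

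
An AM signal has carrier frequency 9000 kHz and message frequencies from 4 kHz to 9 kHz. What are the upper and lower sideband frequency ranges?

Upper sideband (USB) = fc + [fm_low, fm_high] = 9000 + [4, 9] = [9004, 9009] kHz
Lower sideband (LSB) = fc - [fm_high, fm_low] = 9000 - [9, 4] = [8991, 8996] kHz
Total occupied spectrum: 8991 kHz to 9009 kHz (plus carrier at 9000 kHz)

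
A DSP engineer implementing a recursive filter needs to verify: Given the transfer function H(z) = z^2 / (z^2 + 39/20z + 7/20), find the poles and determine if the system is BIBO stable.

Poles are roots of the denominator: z^2 + 39/20z + 7/20 = 0.
Quadratic formula: z = [-(39/20) +/- sqrt((39/20)^2 - 4*(7/20))] / 2
Discriminant = 1521/400 - 7/5 = 961/400; sqrt = 31/20.
z = (-39/20 +/- 31/20) / 2 => z = -1/5 or z = -7/4.
|p1| = 7/4, |p2| = 1/5.
For BIBO stability, all poles must lie inside the unit circle (|p| < 1).
System is UNSTABLE since at least one |p| >= 1.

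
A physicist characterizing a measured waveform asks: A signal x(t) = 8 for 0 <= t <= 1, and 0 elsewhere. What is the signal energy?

Energy = integral of |x(t)|^2 dt over the signal duration
= 8^2 * 1 = 64 * 1 = 64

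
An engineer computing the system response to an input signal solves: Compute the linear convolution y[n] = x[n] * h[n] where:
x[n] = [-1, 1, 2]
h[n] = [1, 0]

y[n] = sum_k x[k]*h[n-k]. Output length = len(x) + len(h) - 1 = 3 + 2 - 1 = 4.
y[0] = -1*1 = -1
y[1] = 1*1 + -1*0 = 1
y[2] = 2*1 + 1*0 = 2
y[3] = 2*0 = 0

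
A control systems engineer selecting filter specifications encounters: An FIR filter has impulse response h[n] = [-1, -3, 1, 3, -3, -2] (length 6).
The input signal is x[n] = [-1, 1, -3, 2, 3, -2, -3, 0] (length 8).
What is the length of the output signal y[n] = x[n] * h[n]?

For linear convolution, the output length is:
len(y) = len(x) + len(h) - 1 = 8 + 6 - 1 = 13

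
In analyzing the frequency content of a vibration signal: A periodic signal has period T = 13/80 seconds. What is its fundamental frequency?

The fundamental frequency is the reciprocal of the period.
f = 1/T = 1/(13/80) = 80/13 Hz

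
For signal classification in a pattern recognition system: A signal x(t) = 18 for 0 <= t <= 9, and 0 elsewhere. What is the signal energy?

Energy = integral of |x(t)|^2 dt over the signal duration
= 18^2 * 9 = 324 * 9 = 2916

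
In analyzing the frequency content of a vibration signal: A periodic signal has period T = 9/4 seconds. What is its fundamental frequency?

The fundamental frequency is the reciprocal of the period.
f = 1/T = 1/(9/4) = 4/9 Hz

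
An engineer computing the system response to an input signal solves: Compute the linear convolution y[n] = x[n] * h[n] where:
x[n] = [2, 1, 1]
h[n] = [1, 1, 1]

y[n] = sum_k x[k]*h[n-k]. Output length = len(x) + len(h) - 1 = 3 + 3 - 1 = 5.
y[0] = 2*1 = 2
y[1] = 1*1 + 2*1 = 3
y[2] = 1*1 + 1*1 + 2*1 = 4
y[3] = 1*1 + 1*1 = 2
y[4] = 1*1 = 1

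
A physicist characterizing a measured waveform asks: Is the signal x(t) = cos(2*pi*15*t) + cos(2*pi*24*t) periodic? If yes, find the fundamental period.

f1 = 15 Hz, f2 = 24 Hz
Period T1 = 1/15, T2 = 1/24
Ratio T1/T2 = 24/15, which is rational.
The signal is periodic with fundamental period T = 1/GCD(15,24) = 1/3 s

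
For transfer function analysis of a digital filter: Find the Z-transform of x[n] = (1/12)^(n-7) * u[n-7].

Time-shifting property: if X(z) = Z{x[n]}, then Z{x[n-d]} = z^(-d) * X(z)
X(z) = z/(z - 1/12) for x[n] = (1/12)^n * u[n]
Z{x[n-7]} = z^(-7) * z/(z - 1/12) = z^(-6)/(z - 1/12)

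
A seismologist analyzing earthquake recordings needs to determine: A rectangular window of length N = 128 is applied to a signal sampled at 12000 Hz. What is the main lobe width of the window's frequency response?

For a rectangular window of length N,
the main lobe width in frequency is 2*f_s/N.
= 2*12000/128 = 375/2 Hz
This determines the minimum frequency separation for resolving two sinusoids.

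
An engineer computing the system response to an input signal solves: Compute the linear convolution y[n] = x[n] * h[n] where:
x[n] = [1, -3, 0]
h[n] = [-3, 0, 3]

y[n] = sum_k x[k]*h[n-k]. Output length = len(x) + len(h) - 1 = 3 + 3 - 1 = 5.
y[0] = 1*-3 = -3
y[1] = -3*-3 + 1*0 = 9
y[2] = 0*-3 + -3*0 + 1*3 = 3
y[3] = 0*0 + -3*3 = -9
y[4] = 0*3 = 0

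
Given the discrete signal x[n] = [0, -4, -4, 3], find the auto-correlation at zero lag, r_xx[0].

The auto-correlation at zero lag r_xx[0] equals the signal energy.
r_xx[0] = sum of x[n]^2 = 0^2 + (-4)^2 + (-4)^2 + 3^2
= 0 + 16 + 16 + 9 = 41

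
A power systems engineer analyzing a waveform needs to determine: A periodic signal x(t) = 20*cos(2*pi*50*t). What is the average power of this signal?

Average power of A*cos(wt) is A^2/2.
P = 20^2 / 2 = 400/2 = 200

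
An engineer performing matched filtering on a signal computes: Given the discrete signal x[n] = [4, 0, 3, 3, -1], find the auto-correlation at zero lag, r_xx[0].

The auto-correlation at zero lag r_xx[0] equals the signal energy.
r_xx[0] = sum of x[n]^2 = 4^2 + 0^2 + 3^2 + 3^2 + (-1)^2
= 16 + 0 + 9 + 9 + 1 = 35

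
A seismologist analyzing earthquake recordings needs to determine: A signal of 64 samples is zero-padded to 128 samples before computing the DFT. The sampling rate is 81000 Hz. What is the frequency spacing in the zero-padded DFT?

Original DFT: N = 64, resolution = f_s/N = 81000/64 = 10125/8 Hz
Zero-padded DFT: N = 128, resolution = f_s/N = 81000/128 = 10125/16 Hz
Zero-padding interpolates the spectrum (finer frequency grid)
but does NOT improve the true spectral resolution (ability to resolve close frequencies).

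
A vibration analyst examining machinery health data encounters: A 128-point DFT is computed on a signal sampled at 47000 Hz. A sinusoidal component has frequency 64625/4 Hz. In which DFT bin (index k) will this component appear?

DFT frequency resolution = f_s/N = 47000/128 = 5875/16 Hz
Bin index k = f_signal / resolution = 64625/4 / 5875/16 = 44
The signal frequency 64625/4 Hz falls in DFT bin k = 44.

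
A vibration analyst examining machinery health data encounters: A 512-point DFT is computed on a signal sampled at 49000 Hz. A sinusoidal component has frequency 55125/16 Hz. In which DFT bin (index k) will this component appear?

DFT frequency resolution = f_s/N = 49000/512 = 6125/64 Hz
Bin index k = f_signal / resolution = 55125/16 / 6125/64 = 36
The signal frequency 55125/16 Hz falls in DFT bin k = 36.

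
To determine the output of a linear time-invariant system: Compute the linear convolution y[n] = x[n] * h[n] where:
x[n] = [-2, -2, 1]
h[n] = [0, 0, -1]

y[n] = sum_k x[k]*h[n-k]. Output length = len(x) + len(h) - 1 = 3 + 3 - 1 = 5.
y[0] = -2*0 = 0
y[1] = -2*0 + -2*0 = 0
y[2] = 1*0 + -2*0 + -2*-1 = 2
y[3] = 1*0 + -2*-1 = 2
y[4] = 1*-1 = -1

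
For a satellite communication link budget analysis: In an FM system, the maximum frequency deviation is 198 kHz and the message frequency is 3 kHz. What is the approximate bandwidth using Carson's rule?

Carson's rule: BW = 2*(delta_f + f_m)
= 2*(198 + 3) kHz = 402 kHz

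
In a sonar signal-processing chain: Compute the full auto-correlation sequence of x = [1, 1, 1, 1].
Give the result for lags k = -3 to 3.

r_xx[k] = sum_m x[m]*x[m+k], indexed from 0, for k = -3 to 3:
  r_xx[-3] = x[3]*x[0] = 1
  r_xx[-2] = x[2]*x[0] + x[3]*x[1] = 2
  r_xx[-1] = x[1]*x[0] + x[2]*x[1] + x[3]*x[2] = 3
  r_xx[0] = x[0]*x[0] + x[1]*x[1] + x[2]*x[2] + x[3]*x[3] = 4
  r_xx[1] = x[0]*x[1] + x[1]*x[2] + x[2]*x[3] = 3
  r_xx[2] = x[0]*x[2] + x[1]*x[3] = 2
  r_xx[3] = x[0]*x[3] = 1
r_xx = [1, 2, 3, 4, 3, 2, 1]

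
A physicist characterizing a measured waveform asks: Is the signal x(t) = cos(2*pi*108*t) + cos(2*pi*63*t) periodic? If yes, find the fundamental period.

f1 = 108 Hz, f2 = 63 Hz
Period T1 = 1/108, T2 = 1/63
Ratio T1/T2 = 63/108, which is rational.
The signal is periodic with fundamental period T = 1/GCD(108,63) = 1/9 s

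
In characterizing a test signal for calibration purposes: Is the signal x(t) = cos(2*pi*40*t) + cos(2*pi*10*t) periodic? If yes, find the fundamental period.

f1 = 40 Hz, f2 = 10 Hz
Period T1 = 1/40, T2 = 1/10
Ratio T1/T2 = 10/40, which is rational.
The signal is periodic with fundamental period T = 1/GCD(40,10) = 1/10 s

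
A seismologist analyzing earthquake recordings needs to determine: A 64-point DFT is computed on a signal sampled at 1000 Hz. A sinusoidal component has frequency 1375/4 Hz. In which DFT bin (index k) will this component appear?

DFT frequency resolution = f_s/N = 1000/64 = 125/8 Hz
Bin index k = f_signal / resolution = 1375/4 / 125/8 = 22
The signal frequency 1375/4 Hz falls in DFT bin k = 22.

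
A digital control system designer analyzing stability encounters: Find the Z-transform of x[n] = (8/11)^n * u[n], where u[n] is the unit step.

The Z-transform of a^n * u[n] is z/(z-a) for |z| > |a|.
Here a = 8/11, so X(z) = z/(z - (8/11)) = 11z/(11z - 8)
ROC: |z| > 8/11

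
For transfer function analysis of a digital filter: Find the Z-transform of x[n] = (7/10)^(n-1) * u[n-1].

Time-shifting property: if X(z) = Z{x[n]}, then Z{x[n-d]} = z^(-d) * X(z)
X(z) = z/(z - 7/10) for x[n] = (7/10)^n * u[n]
Z{x[n-1]} = z^(-1) * z/(z - 7/10) = 1/(z - 7/10)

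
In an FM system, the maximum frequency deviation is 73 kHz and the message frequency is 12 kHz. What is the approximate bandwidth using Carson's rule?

Carson's rule: BW = 2*(delta_f + f_m)
= 2*(73 + 12) kHz = 170 kHz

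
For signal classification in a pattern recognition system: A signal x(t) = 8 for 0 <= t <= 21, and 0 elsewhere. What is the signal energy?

Energy = integral of |x(t)|^2 dt over the signal duration
= 8^2 * 21 = 64 * 21 = 1344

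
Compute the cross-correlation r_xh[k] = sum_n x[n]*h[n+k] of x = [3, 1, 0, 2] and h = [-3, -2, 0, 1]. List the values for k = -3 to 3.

Both sequences indexed from 0 and zero outside their support.
Lags with overlap: k = -3 to 3.
  r_xh[-3] = x[3]*h[0] = -6
  r_xh[-2] = x[2]*h[0] + x[3]*h[1] = -4
  r_xh[-1] = x[1]*h[0] + x[2]*h[1] + x[3]*h[2] = -3
  r_xh[0] = x[0]*h[0] + x[1]*h[1] + x[2]*h[2] + x[3]*h[3] = -9
  r_xh[1] = x[0]*h[1] + x[1]*h[2] + x[2]*h[3] = -6
  r_xh[2] = x[0]*h[2] + x[1]*h[3] = 1
  r_xh[3] = x[0]*h[3] = 3
r_xh = [-6, -4, -3, -9, -6, 1, 3] (for k = -3, ..., 3)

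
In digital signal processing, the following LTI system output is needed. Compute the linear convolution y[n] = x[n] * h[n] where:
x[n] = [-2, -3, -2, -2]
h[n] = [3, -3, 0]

y[n] = sum_k x[k]*h[n-k]. Output length = len(x) + len(h) - 1 = 4 + 3 - 1 = 6.
y[0] = -2*3 = -6
y[1] = -3*3 + -2*-3 = -3
y[2] = -2*3 + -3*-3 + -2*0 = 3
y[3] = -2*3 + -2*-3 + -3*0 = 0
y[4] = -2*-3 + -2*0 = 6
y[5] = -2*0 = 0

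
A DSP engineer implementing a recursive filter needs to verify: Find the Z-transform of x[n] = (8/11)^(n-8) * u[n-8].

Time-shifting property: if X(z) = Z{x[n]}, then Z{x[n-d]} = z^(-d) * X(z)
X(z) = z/(z - 8/11) for x[n] = (8/11)^n * u[n]
Z{x[n-8]} = z^(-8) * z/(z - 8/11) = z^(-7)/(z - 8/11)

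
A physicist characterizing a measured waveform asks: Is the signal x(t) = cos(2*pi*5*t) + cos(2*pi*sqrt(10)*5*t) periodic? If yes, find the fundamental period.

f1 = 5 Hz, f2 = 5*sqrt(10) Hz
Ratio f2/f1 = sqrt(10), which is irrational.
Since the frequency ratio is irrational, no common period exists.
The signal is not periodic.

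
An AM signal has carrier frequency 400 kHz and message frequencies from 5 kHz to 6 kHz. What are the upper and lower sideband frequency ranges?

Upper sideband (USB) = fc + [fm_low, fm_high] = 400 + [5, 6] = [405, 406] kHz
Lower sideband (LSB) = fc - [fm_high, fm_low] = 400 - [6, 5] = [394, 395] kHz
Total occupied spectrum: 394 kHz to 406 kHz (plus carrier at 400 kHz)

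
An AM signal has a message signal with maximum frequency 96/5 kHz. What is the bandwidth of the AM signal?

In AM (double-sideband), the bandwidth is twice the message frequency.
BW = 2 * f_m = 2 * 96/5 kHz = 192/5 kHz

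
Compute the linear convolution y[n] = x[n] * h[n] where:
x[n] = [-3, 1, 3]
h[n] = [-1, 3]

y[n] = sum_k x[k]*h[n-k]. Output length = len(x) + len(h) - 1 = 3 + 2 - 1 = 4.
y[0] = -3*-1 = 3
y[1] = 1*-1 + -3*3 = -10
y[2] = 3*-1 + 1*3 = 0
y[3] = 3*3 = 9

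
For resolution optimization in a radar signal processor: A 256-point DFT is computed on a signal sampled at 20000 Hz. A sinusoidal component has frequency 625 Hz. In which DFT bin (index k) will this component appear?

DFT frequency resolution = f_s/N = 20000/256 = 625/8 Hz
Bin index k = f_signal / resolution = 625 / 625/8 = 8
The signal frequency 625 Hz falls in DFT bin k = 8.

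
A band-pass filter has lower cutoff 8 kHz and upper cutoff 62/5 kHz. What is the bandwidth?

Bandwidth = f_high - f_low
= 62/5 kHz - 8 kHz = 22/5 kHz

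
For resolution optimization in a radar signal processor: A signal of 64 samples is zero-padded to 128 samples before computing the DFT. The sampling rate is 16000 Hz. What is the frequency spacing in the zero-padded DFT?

Original DFT: N = 64, resolution = f_s/N = 16000/64 = 250 Hz
Zero-padded DFT: N = 128, resolution = f_s/N = 16000/128 = 125 Hz
Zero-padding interpolates the spectrum (finer frequency grid)
but does NOT improve the true spectral resolution (ability to resolve close frequencies).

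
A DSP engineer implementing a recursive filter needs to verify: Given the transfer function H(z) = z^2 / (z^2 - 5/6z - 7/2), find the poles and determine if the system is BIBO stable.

Poles are roots of the denominator: z^2 - 5/6z - 7/2 = 0.
Quadratic formula: z = [-(-5/6) +/- sqrt((-5/6)^2 - 4*(-7/2))] / 2
Discriminant = 25/36 + 14 = 529/36; sqrt = 23/6.
z = (5/6 +/- 23/6) / 2 => z = 7/3 or z = -3/2.
|p1| = 7/3, |p2| = 3/2.
For BIBO stability, all poles must lie inside the unit circle (|p| < 1).
System is UNSTABLE since at least one |p| >= 1.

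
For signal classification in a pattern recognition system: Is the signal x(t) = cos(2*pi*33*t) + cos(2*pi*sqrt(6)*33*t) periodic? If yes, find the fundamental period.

f1 = 33 Hz, f2 = 33*sqrt(6) Hz
Ratio f2/f1 = sqrt(6), which is irrational.
Since the frequency ratio is irrational, no common period exists.
The signal is not periodic.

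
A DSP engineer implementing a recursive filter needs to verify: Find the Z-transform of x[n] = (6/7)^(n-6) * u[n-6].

Time-shifting property: if X(z) = Z{x[n]}, then Z{x[n-d]} = z^(-d) * X(z)
X(z) = z/(z - 6/7) for x[n] = (6/7)^n * u[n]
Z{x[n-6]} = z^(-6) * z/(z - 6/7) = z^(-5)/(z - 6/7)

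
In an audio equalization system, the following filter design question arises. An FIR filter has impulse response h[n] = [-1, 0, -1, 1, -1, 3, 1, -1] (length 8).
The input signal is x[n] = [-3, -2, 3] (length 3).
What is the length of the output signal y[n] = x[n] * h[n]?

For linear convolution, the output length is:
len(y) = len(x) + len(h) - 1 = 3 + 8 - 1 = 10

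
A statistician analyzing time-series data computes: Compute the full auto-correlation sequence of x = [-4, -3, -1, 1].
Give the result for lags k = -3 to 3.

r_xx[k] = sum_m x[m]*x[m+k], indexed from 0, for k = -3 to 3:
  r_xx[-3] = x[3]*x[0] = -4
  r_xx[-2] = x[2]*x[0] + x[3]*x[1] = 1
  r_xx[-1] = x[1]*x[0] + x[2]*x[1] + x[3]*x[2] = 14
  r_xx[0] = x[0]*x[0] + x[1]*x[1] + x[2]*x[2] + x[3]*x[3] = 27
  r_xx[1] = x[0]*x[1] + x[1]*x[2] + x[2]*x[3] = 14
  r_xx[2] = x[0]*x[2] + x[1]*x[3] = 1
  r_xx[3] = x[0]*x[3] = -4
r_xx = [-4, 1, 14, 27, 14, 1, -4]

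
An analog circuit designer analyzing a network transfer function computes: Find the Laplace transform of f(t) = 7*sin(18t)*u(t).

Standard pair: sin(wt)*u(t) <-> w/(s^2+w^2)
With w = 18: L{7*sin(18t)*u(t)} = 126/(s^2+324)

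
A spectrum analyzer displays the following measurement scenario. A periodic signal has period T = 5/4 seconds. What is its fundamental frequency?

The fundamental frequency is the reciprocal of the period.
f = 1/T = 1/(5/4) = 4/5 Hz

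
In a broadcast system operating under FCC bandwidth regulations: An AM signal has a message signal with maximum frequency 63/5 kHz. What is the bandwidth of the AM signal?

In AM (double-sideband), the bandwidth is twice the message frequency.
BW = 2 * f_m = 2 * 63/5 kHz = 126/5 kHz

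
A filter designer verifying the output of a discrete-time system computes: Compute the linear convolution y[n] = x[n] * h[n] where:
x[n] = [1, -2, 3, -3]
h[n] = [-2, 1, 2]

y[n] = sum_k x[k]*h[n-k]. Output length = len(x) + len(h) - 1 = 4 + 3 - 1 = 6.
y[0] = 1*-2 = -2
y[1] = -2*-2 + 1*1 = 5
y[2] = 3*-2 + -2*1 + 1*2 = -6
y[3] = -3*-2 + 3*1 + -2*2 = 5
y[4] = -3*1 + 3*2 = 3
y[5] = -3*2 = -6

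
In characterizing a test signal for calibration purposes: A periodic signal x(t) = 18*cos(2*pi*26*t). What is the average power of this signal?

Average power of A*cos(wt) is A^2/2.
P = 18^2 / 2 = 324/2 = 162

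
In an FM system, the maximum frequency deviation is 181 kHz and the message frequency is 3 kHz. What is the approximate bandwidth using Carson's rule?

Carson's rule: BW = 2*(delta_f + f_m)
= 2*(181 + 3) kHz = 368 kHz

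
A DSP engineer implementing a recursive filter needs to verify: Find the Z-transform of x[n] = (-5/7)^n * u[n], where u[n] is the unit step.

The Z-transform of a^n * u[n] is z/(z-a) for |z| > |a|.
Here a = -5/7, so X(z) = z/(z - (-5/7)) = 7z/(7z + 5)
ROC: |z| > 5/7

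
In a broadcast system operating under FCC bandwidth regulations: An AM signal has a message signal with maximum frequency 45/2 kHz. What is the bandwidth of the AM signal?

In AM (double-sideband), the bandwidth is twice the message frequency.
BW = 2 * f_m = 2 * 45/2 kHz = 45 kHz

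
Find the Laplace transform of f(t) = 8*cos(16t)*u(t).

Standard pair: cos(wt)*u(t) <-> s/(s^2+w^2)
With w = 16: L{8*cos(16t)*u(t)} = 8s/(s^2+256)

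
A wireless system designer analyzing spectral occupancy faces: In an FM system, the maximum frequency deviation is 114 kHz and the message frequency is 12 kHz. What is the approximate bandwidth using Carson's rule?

Carson's rule: BW = 2*(delta_f + f_m)
= 2*(114 + 12) kHz = 252 kHz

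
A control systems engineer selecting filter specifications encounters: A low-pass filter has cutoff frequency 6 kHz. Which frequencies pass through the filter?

A low-pass filter passes all frequencies below the cutoff frequency 6 kHz and attenuates higher frequencies.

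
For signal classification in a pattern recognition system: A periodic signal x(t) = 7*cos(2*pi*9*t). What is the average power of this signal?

Average power of A*cos(wt) is A^2/2.
P = 7^2 / 2 = 49/2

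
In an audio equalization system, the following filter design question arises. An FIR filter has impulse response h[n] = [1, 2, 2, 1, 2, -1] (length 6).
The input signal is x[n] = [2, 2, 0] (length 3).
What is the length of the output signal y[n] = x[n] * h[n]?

For linear convolution, the output length is:
len(y) = len(x) + len(h) - 1 = 3 + 6 - 1 = 8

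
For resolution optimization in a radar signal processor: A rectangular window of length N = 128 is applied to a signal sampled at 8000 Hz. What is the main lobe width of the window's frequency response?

For a rectangular window of length N,
the main lobe width in frequency is 2*f_s/N.
= 2*8000/128 = 125 Hz
This determines the minimum frequency separation for resolving two sinusoids.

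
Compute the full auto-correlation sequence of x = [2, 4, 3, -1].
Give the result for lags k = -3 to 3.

r_xx[k] = sum_m x[m]*x[m+k], indexed from 0, for k = -3 to 3:
  r_xx[-3] = x[3]*x[0] = -2
  r_xx[-2] = x[2]*x[0] + x[3]*x[1] = 2
  r_xx[-1] = x[1]*x[0] + x[2]*x[1] + x[3]*x[2] = 17
  r_xx[0] = x[0]*x[0] + x[1]*x[1] + x[2]*x[2] + x[3]*x[3] = 30
  r_xx[1] = x[0]*x[1] + x[1]*x[2] + x[2]*x[3] = 17
  r_xx[2] = x[0]*x[2] + x[1]*x[3] = 2
  r_xx[3] = x[0]*x[3] = -2
r_xx = [-2, 2, 17, 30, 17, 2, -2]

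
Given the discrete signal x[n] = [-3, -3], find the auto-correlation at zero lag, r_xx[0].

The auto-correlation at zero lag r_xx[0] equals the signal energy.
r_xx[0] = sum of x[n]^2 = (-3)^2 + (-3)^2
= 9 + 9 = 18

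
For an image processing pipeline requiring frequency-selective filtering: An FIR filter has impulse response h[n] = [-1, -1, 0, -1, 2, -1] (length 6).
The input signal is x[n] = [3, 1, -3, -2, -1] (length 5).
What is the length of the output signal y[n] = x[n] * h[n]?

For linear convolution, the output length is:
len(y) = len(x) + len(h) - 1 = 5 + 6 - 1 = 10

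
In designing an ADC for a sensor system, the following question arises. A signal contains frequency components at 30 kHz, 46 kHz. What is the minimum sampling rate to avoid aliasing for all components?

The highest frequency component is f_max = 46 kHz.
Nyquist rate = 2 * f_max = 2 * 46 kHz = 92 kHz.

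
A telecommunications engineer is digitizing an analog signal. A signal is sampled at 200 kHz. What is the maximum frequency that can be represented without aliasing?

The maximum frequency that can be represented without aliasing
is the Nyquist frequency: f_max = f_s / 2 = 200 kHz / 2 = 100 kHz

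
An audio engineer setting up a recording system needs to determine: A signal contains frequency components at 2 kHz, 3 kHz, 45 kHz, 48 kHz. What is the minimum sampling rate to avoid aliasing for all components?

The highest frequency component is f_max = 48 kHz.
Nyquist rate = 2 * f_max = 2 * 48 kHz = 96 kHz.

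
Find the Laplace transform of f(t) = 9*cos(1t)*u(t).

Standard pair: cos(wt)*u(t) <-> s/(s^2+w^2)
With w = 1: L{9*cos(1t)*u(t)} = 9s/(s^2+1)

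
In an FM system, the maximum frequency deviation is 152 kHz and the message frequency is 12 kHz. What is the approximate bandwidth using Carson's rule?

Carson's rule: BW = 2*(delta_f + f_m)
= 2*(152 + 12) kHz = 328 kHz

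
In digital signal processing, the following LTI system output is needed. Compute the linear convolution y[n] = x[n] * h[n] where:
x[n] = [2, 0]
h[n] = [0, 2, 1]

y[n] = sum_k x[k]*h[n-k]. Output length = len(x) + len(h) - 1 = 2 + 3 - 1 = 4.
y[0] = 2*0 = 0
y[1] = 0*0 + 2*2 = 4
y[2] = 0*2 + 2*1 = 2
y[3] = 0*1 = 0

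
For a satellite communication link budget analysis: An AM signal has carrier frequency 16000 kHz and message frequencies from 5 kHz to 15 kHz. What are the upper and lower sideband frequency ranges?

Upper sideband (USB) = fc + [fm_low, fm_high] = 16000 + [5, 15] = [16005, 16015] kHz
Lower sideband (LSB) = fc - [fm_high, fm_low] = 16000 - [15, 5] = [15985, 15995] kHz
Total occupied spectrum: 15985 kHz to 16015 kHz (plus carrier at 16000 kHz)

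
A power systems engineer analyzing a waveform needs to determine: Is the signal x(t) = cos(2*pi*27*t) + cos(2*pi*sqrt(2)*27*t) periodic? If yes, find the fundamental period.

f1 = 27 Hz, f2 = 27*sqrt(2) Hz
Ratio f2/f1 = sqrt(2), which is irrational.
Since the frequency ratio is irrational, no common period exists.
The signal is not periodic.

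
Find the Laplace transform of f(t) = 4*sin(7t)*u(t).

Standard pair: sin(wt)*u(t) <-> w/(s^2+w^2)
With w = 7: L{4*sin(7t)*u(t)} = 28/(s^2+49)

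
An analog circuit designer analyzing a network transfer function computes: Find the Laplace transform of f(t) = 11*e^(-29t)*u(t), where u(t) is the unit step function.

Standard Laplace transform pair:
e^(-at)*u(t) <-> 1/(s+a)
With a = 29: L{11*e^(-29t)*u(t)} = 11/(s+29), ROC: Re(s) > -29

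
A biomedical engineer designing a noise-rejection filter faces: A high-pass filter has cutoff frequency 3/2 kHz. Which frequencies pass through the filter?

A high-pass filter passes all frequencies above the cutoff frequency 3/2 kHz and attenuates lower frequencies.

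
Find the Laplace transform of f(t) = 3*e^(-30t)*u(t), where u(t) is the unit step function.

Standard Laplace transform pair:
e^(-at)*u(t) <-> 1/(s+a)
With a = 30: L{3*e^(-30t)*u(t)} = 3/(s+30), ROC: Re(s) > -30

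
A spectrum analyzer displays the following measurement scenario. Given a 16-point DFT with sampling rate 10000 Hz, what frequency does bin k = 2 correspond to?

The frequency of DFT bin k is: f_k = k * f_s / N
f_2 = 2 * 10000 / 16 = 1250 Hz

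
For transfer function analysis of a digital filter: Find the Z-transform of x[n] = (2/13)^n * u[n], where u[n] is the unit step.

The Z-transform of a^n * u[n] is z/(z-a) for |z| > |a|.
Here a = 2/13, so X(z) = z/(z - (2/13)) = 13z/(13z - 2)
ROC: |z| > 2/13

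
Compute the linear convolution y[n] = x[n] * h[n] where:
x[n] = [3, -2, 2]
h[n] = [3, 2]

y[n] = sum_k x[k]*h[n-k]. Output length = len(x) + len(h) - 1 = 3 + 2 - 1 = 4.
y[0] = 3*3 = 9
y[1] = -2*3 + 3*2 = 0
y[2] = 2*3 + -2*2 = 2
y[3] = 2*2 = 4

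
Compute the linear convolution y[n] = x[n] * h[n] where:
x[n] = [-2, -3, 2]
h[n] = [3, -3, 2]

y[n] = sum_k x[k]*h[n-k]. Output length = len(x) + len(h) - 1 = 3 + 3 - 1 = 5.
y[0] = -2*3 = -6
y[1] = -3*3 + -2*-3 = -3
y[2] = 2*3 + -3*-3 + -2*2 = 11
y[3] = 2*-3 + -3*2 = -12
y[4] = 2*2 = 4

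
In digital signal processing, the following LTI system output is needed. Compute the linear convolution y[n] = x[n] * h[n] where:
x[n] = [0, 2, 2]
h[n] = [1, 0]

y[n] = sum_k x[k]*h[n-k]. Output length = len(x) + len(h) - 1 = 3 + 2 - 1 = 4.
y[0] = 0*1 = 0
y[1] = 2*1 + 0*0 = 2
y[2] = 2*1 + 2*0 = 2
y[3] = 2*0 = 0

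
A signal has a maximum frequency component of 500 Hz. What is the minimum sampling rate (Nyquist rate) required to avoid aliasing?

By the Nyquist-Shannon sampling theorem,
the minimum sampling rate (Nyquist rate) must be at least 2 * f_max.
Nyquist rate = 2 * 500 Hz = 1000 Hz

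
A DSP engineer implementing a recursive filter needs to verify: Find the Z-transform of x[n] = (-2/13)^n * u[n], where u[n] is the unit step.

The Z-transform of a^n * u[n] is z/(z-a) for |z| > |a|.
Here a = -2/13, so X(z) = z/(z - (-2/13)) = 13z/(13z + 2)
ROC: |z| > 2/13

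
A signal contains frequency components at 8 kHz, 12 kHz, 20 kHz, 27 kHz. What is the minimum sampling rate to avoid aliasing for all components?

The highest frequency component is f_max = 27 kHz.
Nyquist rate = 2 * f_max = 2 * 27 kHz = 54 kHz.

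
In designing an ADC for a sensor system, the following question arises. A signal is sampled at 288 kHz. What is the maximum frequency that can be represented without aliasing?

The maximum frequency that can be represented without aliasing
is the Nyquist frequency: f_max = f_s / 2 = 288 kHz / 2 = 144 kHz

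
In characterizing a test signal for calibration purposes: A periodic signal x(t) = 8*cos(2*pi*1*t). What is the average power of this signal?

Average power of A*cos(wt) is A^2/2.
P = 8^2 / 2 = 64/2 = 32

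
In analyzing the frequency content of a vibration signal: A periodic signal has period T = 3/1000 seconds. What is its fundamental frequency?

The fundamental frequency is the reciprocal of the period.
f = 1/T = 1/(3/1000) = 1000/3 Hz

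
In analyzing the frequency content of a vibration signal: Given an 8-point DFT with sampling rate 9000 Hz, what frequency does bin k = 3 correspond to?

The frequency of DFT bin k is: f_k = k * f_s / N
f_3 = 3 * 9000 / 8 = 3375 Hz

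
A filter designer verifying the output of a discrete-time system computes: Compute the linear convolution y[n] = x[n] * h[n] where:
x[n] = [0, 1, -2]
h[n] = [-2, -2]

y[n] = sum_k x[k]*h[n-k]. Output length = len(x) + len(h) - 1 = 3 + 2 - 1 = 4.
y[0] = 0*-2 = 0
y[1] = 1*-2 + 0*-2 = -2
y[2] = -2*-2 + 1*-2 = 2
y[3] = -2*-2 = 4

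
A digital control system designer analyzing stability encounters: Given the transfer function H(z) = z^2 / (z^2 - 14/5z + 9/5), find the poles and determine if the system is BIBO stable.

Poles are roots of the denominator: z^2 - 14/5z + 9/5 = 0.
Quadratic formula: z = [-(-14/5) +/- sqrt((-14/5)^2 - 4*(9/5))] / 2
Discriminant = 196/25 - 36/5 = 16/25; sqrt = 4/5.
z = (14/5 +/- 4/5) / 2 => z = 9/5 or z = 1.
|p1| = 9/5, |p2| = 1.
For BIBO stability, all poles must lie inside the unit circle (|p| < 1).
System is UNSTABLE since at least one |p| >= 1.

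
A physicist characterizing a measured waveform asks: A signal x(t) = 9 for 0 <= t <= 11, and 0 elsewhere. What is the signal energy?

Energy = integral of |x(t)|^2 dt over the signal duration
= 9^2 * 11 = 81 * 11 = 891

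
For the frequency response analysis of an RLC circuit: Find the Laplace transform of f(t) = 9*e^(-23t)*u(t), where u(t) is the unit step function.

Standard Laplace transform pair:
e^(-at)*u(t) <-> 1/(s+a)
With a = 23: L{9*e^(-23t)*u(t)} = 9/(s+23), ROC: Re(s) > -23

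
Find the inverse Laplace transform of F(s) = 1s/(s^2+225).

Standard pair: s/(s^2+w^2) <-> cos(wt)*u(t)
With k=1, w=15: f(t) = cos(15t)*u(t)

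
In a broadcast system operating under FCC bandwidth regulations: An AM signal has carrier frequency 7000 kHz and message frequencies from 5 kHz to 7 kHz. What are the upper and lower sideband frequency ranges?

Upper sideband (USB) = fc + [fm_low, fm_high] = 7000 + [5, 7] = [7005, 7007] kHz
Lower sideband (LSB) = fc - [fm_high, fm_low] = 7000 - [7, 5] = [6993, 6995] kHz
Total occupied spectrum: 6993 kHz to 7007 kHz (plus carrier at 7000 kHz)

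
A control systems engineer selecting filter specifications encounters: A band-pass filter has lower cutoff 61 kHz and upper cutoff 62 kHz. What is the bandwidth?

Bandwidth = f_high - f_low
= 62 kHz - 61 kHz = 1 kHz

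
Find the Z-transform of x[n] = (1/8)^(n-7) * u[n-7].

Time-shifting property: if X(z) = Z{x[n]}, then Z{x[n-d]} = z^(-d) * X(z)
X(z) = z/(z - 1/8) for x[n] = (1/8)^n * u[n]
Z{x[n-7]} = z^(-7) * z/(z - 1/8) = z^(-6)/(z - 1/8)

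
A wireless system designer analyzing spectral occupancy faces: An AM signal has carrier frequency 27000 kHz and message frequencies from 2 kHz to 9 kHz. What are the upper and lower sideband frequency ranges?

Upper sideband (USB) = fc + [fm_low, fm_high] = 27000 + [2, 9] = [27002, 27009] kHz
Lower sideband (LSB) = fc - [fm_high, fm_low] = 27000 - [9, 2] = [26991, 26998] kHz
Total occupied spectrum: 26991 kHz to 27009 kHz (plus carrier at 27000 kHz)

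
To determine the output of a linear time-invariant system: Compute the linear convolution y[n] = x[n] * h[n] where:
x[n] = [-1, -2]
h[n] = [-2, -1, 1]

y[n] = sum_k x[k]*h[n-k]. Output length = len(x) + len(h) - 1 = 2 + 3 - 1 = 4.
y[0] = -1*-2 = 2
y[1] = -2*-2 + -1*-1 = 5
y[2] = -2*-1 + -1*1 = 1
y[3] = -2*1 = -2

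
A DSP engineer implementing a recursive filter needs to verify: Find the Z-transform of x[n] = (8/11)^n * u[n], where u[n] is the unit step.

The Z-transform of a^n * u[n] is z/(z-a) for |z| > |a|.
Here a = 8/11, so X(z) = z/(z - (8/11)) = 11z/(11z - 8)
ROC: |z| > 8/11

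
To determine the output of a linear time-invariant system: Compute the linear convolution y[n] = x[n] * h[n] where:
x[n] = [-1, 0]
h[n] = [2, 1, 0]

y[n] = sum_k x[k]*h[n-k]. Output length = len(x) + len(h) - 1 = 2 + 3 - 1 = 4.
y[0] = -1*2 = -2
y[1] = 0*2 + -1*1 = -1
y[2] = 0*1 + -1*0 = 0
y[3] = 0*0 = 0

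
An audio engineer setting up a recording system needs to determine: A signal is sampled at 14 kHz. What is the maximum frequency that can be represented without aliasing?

The maximum frequency that can be represented without aliasing
is the Nyquist frequency: f_max = f_s / 2 = 14 kHz / 2 = 7 kHz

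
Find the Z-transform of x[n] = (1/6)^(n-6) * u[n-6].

Time-shifting property: if X(z) = Z{x[n]}, then Z{x[n-d]} = z^(-d) * X(z)
X(z) = z/(z - 1/6) for x[n] = (1/6)^n * u[n]
Z{x[n-6]} = z^(-6) * z/(z - 1/6) = z^(-5)/(z - 1/6)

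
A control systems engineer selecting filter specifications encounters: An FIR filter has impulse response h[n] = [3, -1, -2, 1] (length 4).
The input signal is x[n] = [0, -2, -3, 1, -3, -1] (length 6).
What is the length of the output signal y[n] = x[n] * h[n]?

For linear convolution, the output length is:
len(y) = len(x) + len(h) - 1 = 6 + 4 - 1 = 9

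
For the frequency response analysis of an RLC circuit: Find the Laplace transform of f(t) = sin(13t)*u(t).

Standard pair: sin(wt)*u(t) <-> w/(s^2+w^2)
With w = 13: L{sin(13t)*u(t)} = 13/(s^2+169)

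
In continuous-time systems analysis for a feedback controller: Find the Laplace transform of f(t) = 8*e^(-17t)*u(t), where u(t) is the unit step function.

Standard Laplace transform pair:
e^(-at)*u(t) <-> 1/(s+a)
With a = 17: L{8*e^(-17t)*u(t)} = 8/(s+17), ROC: Re(s) > -17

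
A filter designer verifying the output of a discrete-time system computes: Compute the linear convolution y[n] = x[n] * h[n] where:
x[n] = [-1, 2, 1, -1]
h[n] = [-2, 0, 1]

y[n] = sum_k x[k]*h[n-k]. Output length = len(x) + len(h) - 1 = 4 + 3 - 1 = 6.
y[0] = -1*-2 = 2
y[1] = 2*-2 + -1*0 = -4
y[2] = 1*-2 + 2*0 + -1*1 = -3
y[3] = -1*-2 + 1*0 + 2*1 = 4
y[4] = -1*0 + 1*1 = 1
y[5] = -1*1 = -1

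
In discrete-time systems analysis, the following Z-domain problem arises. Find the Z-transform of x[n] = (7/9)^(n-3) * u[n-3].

Time-shifting property: if X(z) = Z{x[n]}, then Z{x[n-d]} = z^(-d) * X(z)
X(z) = z/(z - 7/9) for x[n] = (7/9)^n * u[n]
Z{x[n-3]} = z^(-3) * z/(z - 7/9) = z^(-2)/(z - 7/9)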